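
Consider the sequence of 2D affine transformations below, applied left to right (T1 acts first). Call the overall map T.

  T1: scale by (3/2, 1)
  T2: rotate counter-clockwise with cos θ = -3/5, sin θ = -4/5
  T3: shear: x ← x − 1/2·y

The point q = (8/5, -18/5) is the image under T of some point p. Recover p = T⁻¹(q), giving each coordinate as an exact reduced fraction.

p = (2, 2)

T1 = [3/2 0 0; 0 1 0; 0 0 1]
T2·T1 = [-9/10 4/5 0; -6/5 -3/5 0; 0 0 1]
T3·…·T1 = [-3/10 11/10 0; -6/5 -3/5 0; 0 0 1]
det M = 3/2; M⁻¹ = [-2/5 -11/15 0; 4/5 -1/5 0; 0 0 1]
M⁻¹ · (8/5, -18/5)ᵀ = (2, 2)ᵀ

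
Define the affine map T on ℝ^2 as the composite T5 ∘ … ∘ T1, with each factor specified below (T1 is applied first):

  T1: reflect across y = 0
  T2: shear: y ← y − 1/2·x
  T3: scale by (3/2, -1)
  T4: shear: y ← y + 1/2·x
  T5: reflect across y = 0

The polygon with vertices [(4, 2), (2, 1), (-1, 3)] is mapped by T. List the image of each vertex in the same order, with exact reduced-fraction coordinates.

T1 reflect across y = 0: (4, 2) → (4, -2); (2, 1) → (2, -1); (-1, 3) → (-1, -3)
T2 shear: y ← y − 1/2·x: (4, -2) → (4, -4); (2, -1) → (2, -2); (-1, -3) → (-1, -5/2)
T3 scale by (3/2, -1): (4, -4) → (6, 4); (2, -2) → (3, 2); (-1, -5/2) → (-3/2, 5/2)
T4 shear: y ← y + 1/2·x: (6, 4) → (6, 7); (3, 2) → (3, 7/2); (-3/2, 5/2) → (-3/2, 7/4)
T5 reflect across y = 0: (6, 7) → (6, -7); (3, 7/2) → (3, -7/2); (-3/2, 7/4) → (-3/2, -7/4)

image vertices: (6, -7), (3, -7/2), (-3/2, -7/4)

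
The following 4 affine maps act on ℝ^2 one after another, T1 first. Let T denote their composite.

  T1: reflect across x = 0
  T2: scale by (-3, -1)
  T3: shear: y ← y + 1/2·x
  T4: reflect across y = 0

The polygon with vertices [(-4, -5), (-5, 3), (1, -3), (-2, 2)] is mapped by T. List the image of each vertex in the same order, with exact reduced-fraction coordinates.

image vertices: (-12, 1), (-15, 21/2), (3, -9/2), (-6, 5)

T1 reflect across x = 0: (-4, -5) → (4, -5); (-5, 3) → (5, 3); (1, -3) → (-1, -3); (-2, 2) → (2, 2)
T2 scale by (-3, -1): (4, -5) → (-12, 5); (5, 3) → (-15, -3); (-1, -3) → (3, 3); (2, 2) → (-6, -2)
T3 shear: y ← y + 1/2·x: (-12, 5) → (-12, -1); (-15, -3) → (-15, -21/2); (3, 3) → (3, 9/2); (-6, -2) → (-6, -5)
T4 reflect across y = 0: (-12, -1) → (-12, 1); (-15, -21/2) → (-15, 21/2); (3, 9/2) → (3, -9/2); (-6, -5) → (-6, 5)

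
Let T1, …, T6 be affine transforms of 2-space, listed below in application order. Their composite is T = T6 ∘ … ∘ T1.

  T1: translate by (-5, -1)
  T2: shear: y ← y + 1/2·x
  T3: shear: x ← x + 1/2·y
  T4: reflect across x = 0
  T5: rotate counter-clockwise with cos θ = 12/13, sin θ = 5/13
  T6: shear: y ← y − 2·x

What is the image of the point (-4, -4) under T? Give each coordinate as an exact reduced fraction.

T1 translate by (-5, -1): (-4, -4) → (-9, -5)
T2 shear: y ← y + 1/2·x: (-9, -5) → (-9, -19/2)
T3 shear: x ← x + 1/2·y: (-9, -19/2) → (-55/4, -19/2)
T4 reflect across x = 0: (-55/4, -19/2) → (55/4, -19/2)
T5 rotate counter-clockwise with cos θ = 12/13, sin θ = 5/13: (55/4, -19/2) → (425/26, -181/52)
T6 shear: y ← y − 2·x: (425/26, -181/52) → (425/26, -1881/52)

T(p) = (425/26, -1881/52)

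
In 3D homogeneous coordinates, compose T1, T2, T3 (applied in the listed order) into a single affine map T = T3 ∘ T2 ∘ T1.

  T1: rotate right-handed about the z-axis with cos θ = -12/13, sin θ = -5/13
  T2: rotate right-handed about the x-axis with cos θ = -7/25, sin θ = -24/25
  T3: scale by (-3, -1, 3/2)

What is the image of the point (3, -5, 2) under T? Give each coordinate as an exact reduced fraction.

T1 rotate right-handed about the z-axis with cos θ = -12/13, sin θ = -5/13: (3, -5, 2) → (-61/13, 45/13, 2)
T2 rotate right-handed about the x-axis with cos θ = -7/25, sin θ = -24/25: (-61/13, 45/13, 2) → (-61/13, 309/325, -1262/325)
T3 scale by (-3, -1, 3/2): (-61/13, 309/325, -1262/325) → (183/13, -309/325, -1893/325)

T(p) = (183/13, -309/325, -1893/325)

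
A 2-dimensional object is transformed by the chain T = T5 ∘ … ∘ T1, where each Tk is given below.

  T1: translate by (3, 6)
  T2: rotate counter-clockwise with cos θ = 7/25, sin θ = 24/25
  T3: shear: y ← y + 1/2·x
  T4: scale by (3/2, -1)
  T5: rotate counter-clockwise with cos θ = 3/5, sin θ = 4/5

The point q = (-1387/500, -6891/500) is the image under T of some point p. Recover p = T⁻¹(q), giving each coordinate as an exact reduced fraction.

p = (9/2, 5)

T1 = [1 0 3; 0 1 6; 0 0 1]
T2·T1 = [7/25 -24/25 -123/25; 24/25 7/25 114/25; 0 0 1]
T3·…·T1 = [7/25 -24/25 -123/25; 11/10 -1/5 21/10; 0 0 1]
T4·…·T1 = [21/50 -36/25 -369/50; -11/10 1/5 -21/10; 0 0 1]
T5·…·T1 = [283/250 -128/125 -687/250; -81/250 -129/125 -1791/250; 0 0 1]
det M = -3/2; M⁻¹ = [86/125 -256/375 -3; -27/125 -283/375 -6; 0 0 1]
M⁻¹ · (-1387/500, -6891/500)ᵀ = (9/2, 5)ᵀ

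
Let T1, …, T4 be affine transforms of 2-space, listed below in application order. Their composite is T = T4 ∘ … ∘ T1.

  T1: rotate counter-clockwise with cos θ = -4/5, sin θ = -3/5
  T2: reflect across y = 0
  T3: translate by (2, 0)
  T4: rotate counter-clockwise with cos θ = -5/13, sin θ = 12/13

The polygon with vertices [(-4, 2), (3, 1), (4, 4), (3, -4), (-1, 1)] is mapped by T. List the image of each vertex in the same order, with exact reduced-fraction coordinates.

image vertices: (-112/65, 404/65), (-161/65, -53/65), (-366/65, -68/65), (154/65, -133/65), (-97/65, 199/65)

T1 rotate counter-clockwise with cos θ = -4/5, sin θ = -3/5: (-4, 2) → (22/5, 4/5); (3, 1) → (-9/5, -13/5); (4, 4) → (-4/5, -28/5); (3, -4) → (-24/5, 7/5); (-1, 1) → (7/5, -1/5)
T2 reflect across y = 0: (22/5, 4/5) → (22/5, -4/5); (-9/5, -13/5) → (-9/5, 13/5); (-4/5, -28/5) → (-4/5, 28/5); (-24/5, 7/5) → (-24/5, -7/5); (7/5, -1/5) → (7/5, 1/5)
T3 translate by (2, 0): (22/5, -4/5) → (32/5, -4/5); (-9/5, 13/5) → (1/5, 13/5); (-4/5, 28/5) → (6/5, 28/5); (-24/5, -7/5) → (-14/5, -7/5); (7/5, 1/5) → (17/5, 1/5)
T4 rotate counter-clockwise with cos θ = -5/13, sin θ = 12/13: (32/5, -4/5) → (-112/65, 404/65); (1/5, 13/5) → (-161/65, -53/65); (6/5, 28/5) → (-366/65, -68/65); (-14/5, -7/5) → (154/65, -133/65); (17/5, 1/5) → (-97/65, 199/65)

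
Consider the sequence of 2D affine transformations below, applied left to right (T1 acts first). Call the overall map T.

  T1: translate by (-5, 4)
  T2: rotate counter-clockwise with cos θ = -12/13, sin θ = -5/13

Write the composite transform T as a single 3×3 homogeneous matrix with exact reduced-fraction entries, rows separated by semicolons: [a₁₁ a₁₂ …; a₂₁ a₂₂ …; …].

T1 = [1 0 -5; 0 1 4; 0 0 1]
T2·T1 = [-12/13 5/13 80/13; -5/13 -12/13 -23/13; 0 0 1]

T = [-12/13 5/13 80/13; -5/13 -12/13 -23/13; 0 0 1]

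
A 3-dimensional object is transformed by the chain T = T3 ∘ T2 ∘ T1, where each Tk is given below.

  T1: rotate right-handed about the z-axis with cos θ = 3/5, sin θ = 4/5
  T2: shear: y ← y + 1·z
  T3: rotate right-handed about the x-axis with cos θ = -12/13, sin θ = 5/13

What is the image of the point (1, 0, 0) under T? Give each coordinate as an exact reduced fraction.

T(p) = (3/5, -48/65, 4/13)

T1 rotate right-handed about the z-axis with cos θ = 3/5, sin θ = 4/5: (1, 0, 0) → (3/5, 4/5, 0)
T2 shear: y ← y + 1·z: (3/5, 4/5, 0) → (3/5, 4/5, 0)
T3 rotate right-handed about the x-axis with cos θ = -12/13, sin θ = 5/13: (3/5, 4/5, 0) → (3/5, -48/65, 4/13)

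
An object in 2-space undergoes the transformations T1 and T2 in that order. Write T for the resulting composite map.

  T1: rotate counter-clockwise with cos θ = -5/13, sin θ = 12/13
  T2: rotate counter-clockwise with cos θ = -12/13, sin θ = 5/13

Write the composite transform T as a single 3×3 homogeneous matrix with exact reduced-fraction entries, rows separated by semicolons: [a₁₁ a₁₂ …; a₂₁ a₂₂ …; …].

T1 = [-5/13 -12/13 0; 12/13 -5/13 0; 0 0 1]
T2·T1 = [0 1 0; -1 0 0; 0 0 1]

T = [0 1 0; -1 0 0; 0 0 1]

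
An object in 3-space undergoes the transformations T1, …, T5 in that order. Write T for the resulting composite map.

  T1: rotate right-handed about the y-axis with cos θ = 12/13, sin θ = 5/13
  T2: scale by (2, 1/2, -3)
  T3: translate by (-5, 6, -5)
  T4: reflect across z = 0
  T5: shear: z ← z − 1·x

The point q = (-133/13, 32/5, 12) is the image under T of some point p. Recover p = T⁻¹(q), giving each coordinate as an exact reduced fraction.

T1 = [12/13 0 5/13 0; 0 1 0 0; -5/13 0 12/13 0; 0 0 0 1]
T2·T1 = [24/13 0 10/13 0; 0 1/2 0 0; 15/13 0 -36/13 0; 0 0 0 1]
T3·…·T1 = [24/13 0 10/13 -5; 0 1/2 0 6; 15/13 0 -36/13 -5; 0 0 0 1]
T4·…·T1 = [24/13 0 10/13 -5; 0 1/2 0 6; -15/13 0 36/13 5; 0 0 0 1]
T5·…·T1 = [24/13 0 10/13 -5; 0 1/2 0 6; -3 0 2 10; 0 0 0 1]
det M = 3; M⁻¹ = [1/3 0 -5/39 115/39; 0 2 0 -12; 1/2 0 4/13 -15/26; 0 0 0 1]
M⁻¹ · (-133/13, 32/5, 12)ᵀ = (-2, 4/5, -2)ᵀ

p = (-2, 4/5, -2)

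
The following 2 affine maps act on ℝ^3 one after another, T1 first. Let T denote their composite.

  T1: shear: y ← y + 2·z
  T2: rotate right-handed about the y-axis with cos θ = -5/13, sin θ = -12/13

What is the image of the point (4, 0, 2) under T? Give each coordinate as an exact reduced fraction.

T1 shear: y ← y + 2·z: (4, 0, 2) → (4, 4, 2)
T2 rotate right-handed about the y-axis with cos θ = -5/13, sin θ = -12/13: (4, 4, 2) → (-44/13, 4, 38/13)

T(p) = (-44/13, 4, 38/13)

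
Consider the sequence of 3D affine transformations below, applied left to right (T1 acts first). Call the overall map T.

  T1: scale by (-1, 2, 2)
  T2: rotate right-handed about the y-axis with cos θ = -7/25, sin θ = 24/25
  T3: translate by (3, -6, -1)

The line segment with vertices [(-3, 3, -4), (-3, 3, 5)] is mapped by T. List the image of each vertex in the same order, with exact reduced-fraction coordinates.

T1 scale by (-1, 2, 2): (-3, 3, -4) → (3, 6, -8); (-3, 3, 5) → (3, 6, 10)
T2 rotate right-handed about the y-axis with cos θ = -7/25, sin θ = 24/25: (3, 6, -8) → (-213/25, 6, -16/25); (3, 6, 10) → (219/25, 6, -142/25)
T3 translate by (3, -6, -1): (-213/25, 6, -16/25) → (-138/25, 0, -41/25); (219/25, 6, -142/25) → (294/25, 0, -167/25)

image vertices: (-138/25, 0, -41/25), (294/25, 0, -167/25)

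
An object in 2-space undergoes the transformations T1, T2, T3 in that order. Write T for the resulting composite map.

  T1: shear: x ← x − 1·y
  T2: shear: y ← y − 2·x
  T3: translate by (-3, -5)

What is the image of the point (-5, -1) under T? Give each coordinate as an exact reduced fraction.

T1 shear: x ← x − 1·y: (-5, -1) → (-4, -1)
T2 shear: y ← y − 2·x: (-4, -1) → (-4, 7)
T3 translate by (-3, -5): (-4, 7) → (-7, 2)

T(p) = (-7, 2)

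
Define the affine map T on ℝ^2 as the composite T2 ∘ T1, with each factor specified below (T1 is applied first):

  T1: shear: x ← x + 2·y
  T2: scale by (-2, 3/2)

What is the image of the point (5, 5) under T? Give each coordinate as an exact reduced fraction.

T(p) = (-30, 15/2)

T1 shear: x ← x + 2·y: (5, 5) → (15, 5)
T2 scale by (-2, 3/2): (15, 5) → (-30, 15/2)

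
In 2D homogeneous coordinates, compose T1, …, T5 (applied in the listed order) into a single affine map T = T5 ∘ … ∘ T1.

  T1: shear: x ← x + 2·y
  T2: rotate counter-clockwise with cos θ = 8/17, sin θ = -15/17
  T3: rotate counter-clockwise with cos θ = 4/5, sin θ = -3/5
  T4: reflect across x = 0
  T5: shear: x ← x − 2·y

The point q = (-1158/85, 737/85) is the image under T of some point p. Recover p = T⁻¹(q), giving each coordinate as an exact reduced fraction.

T1 = [1 2 0; 0 1 0; 0 0 1]
T2·T1 = [8/17 31/17 0; -15/17 -22/17 0; 0 0 1]
T3·…·T1 = [-13/85 58/85 0; -84/85 -181/85 0; 0 0 1]
T4·…·T1 = [13/85 -58/85 0; -84/85 -181/85 0; 0 0 1]
T5·…·T1 = [181/85 304/85 0; -84/85 -181/85 0; 0 0 1]
det M = -1; M⁻¹ = [181/85 304/85 0; -84/85 -181/85 0; 0 0 1]
M⁻¹ · (-1158/85, 737/85)ᵀ = (2, -5)ᵀ

p = (2, -5)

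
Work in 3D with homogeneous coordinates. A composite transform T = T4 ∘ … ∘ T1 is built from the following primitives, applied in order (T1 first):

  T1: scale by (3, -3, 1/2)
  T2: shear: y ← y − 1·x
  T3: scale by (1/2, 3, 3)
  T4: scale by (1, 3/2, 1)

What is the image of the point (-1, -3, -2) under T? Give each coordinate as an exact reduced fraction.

T1 scale by (3, -3, 1/2): (-1, -3, -2) → (-3, 9, -1)
T2 shear: y ← y − 1·x: (-3, 9, -1) → (-3, 12, -1)
T3 scale by (1/2, 3, 3): (-3, 12, -1) → (-3/2, 36, -3)
T4 scale by (1, 3/2, 1): (-3/2, 36, -3) → (-3/2, 54, -3)

T(p) = (-3/2, 54, -3)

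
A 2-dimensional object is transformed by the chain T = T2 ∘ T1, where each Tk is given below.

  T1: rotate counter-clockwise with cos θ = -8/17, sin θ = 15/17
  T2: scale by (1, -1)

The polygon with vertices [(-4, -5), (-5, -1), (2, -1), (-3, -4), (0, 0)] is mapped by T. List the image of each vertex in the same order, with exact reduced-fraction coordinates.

image vertices: (107/17, 20/17), (55/17, 67/17), (-1/17, -38/17), (84/17, 13/17), (0, 0)

T1 rotate counter-clockwise with cos θ = -8/17, sin θ = 15/17: (-4, -5) → (107/17, -20/17); (-5, -1) → (55/17, -67/17); (2, -1) → (-1/17, 38/17); (-3, -4) → (84/17, -13/17); (0, 0) → (0, 0)
T2 scale by (1, -1): (107/17, -20/17) → (107/17, 20/17); (55/17, -67/17) → (55/17, 67/17); (-1/17, 38/17) → (-1/17, -38/17); (84/17, -13/17) → (84/17, 13/17); (0, 0) → (0, 0)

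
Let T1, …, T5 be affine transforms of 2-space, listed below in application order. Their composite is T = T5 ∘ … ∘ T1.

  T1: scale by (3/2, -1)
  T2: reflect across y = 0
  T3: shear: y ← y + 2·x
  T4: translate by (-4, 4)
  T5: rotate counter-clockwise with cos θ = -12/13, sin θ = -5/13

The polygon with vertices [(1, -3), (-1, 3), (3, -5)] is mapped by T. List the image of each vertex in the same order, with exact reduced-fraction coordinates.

image vertices: (50/13, -71/26), (86/13, -41/26), (34/13, -197/26)

T1 scale by (3/2, -1): (1, -3) → (3/2, 3); (-1, 3) → (-3/2, -3); (3, -5) → (9/2, 5)
T2 reflect across y = 0: (3/2, 3) → (3/2, -3); (-3/2, -3) → (-3/2, 3); (9/2, 5) → (9/2, -5)
T3 shear: y ← y + 2·x: (3/2, -3) → (3/2, 0); (-3/2, 3) → (-3/2, 0); (9/2, -5) → (9/2, 4)
T4 translate by (-4, 4): (3/2, 0) → (-5/2, 4); (-3/2, 0) → (-11/2, 4); (9/2, 4) → (1/2, 8)
T5 rotate counter-clockwise with cos θ = -12/13, sin θ = -5/13: (-5/2, 4) → (50/13, -71/26); (-11/2, 4) → (86/13, -41/26); (1/2, 8) → (34/13, -197/26)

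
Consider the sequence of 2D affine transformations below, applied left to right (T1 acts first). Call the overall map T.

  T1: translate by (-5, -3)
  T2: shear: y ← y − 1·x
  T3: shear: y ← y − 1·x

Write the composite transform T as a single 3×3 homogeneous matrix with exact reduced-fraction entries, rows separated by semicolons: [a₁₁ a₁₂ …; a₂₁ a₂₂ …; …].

T1 = [1 0 -5; 0 1 -3; 0 0 1]
T2·T1 = [1 0 -5; -1 1 2; 0 0 1]
T3·…·T1 = [1 0 -5; -2 1 7; 0 0 1]

T = [1 0 -5; -2 1 7; 0 0 1]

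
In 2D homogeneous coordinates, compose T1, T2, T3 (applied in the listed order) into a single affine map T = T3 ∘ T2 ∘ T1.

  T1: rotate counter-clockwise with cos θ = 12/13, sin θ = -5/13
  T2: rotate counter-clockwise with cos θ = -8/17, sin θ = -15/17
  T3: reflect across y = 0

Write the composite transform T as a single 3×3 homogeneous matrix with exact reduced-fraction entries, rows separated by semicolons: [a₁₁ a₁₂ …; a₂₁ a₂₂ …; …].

T1 = [12/13 5/13 0; -5/13 12/13 0; 0 0 1]
T2·T1 = [-171/221 140/221 0; -140/221 -171/221 0; 0 0 1]
T3·…·T1 = [-171/221 140/221 0; 140/221 171/221 0; 0 0 1]

T = [-171/221 140/221 0; 140/221 171/221 0; 0 0 1]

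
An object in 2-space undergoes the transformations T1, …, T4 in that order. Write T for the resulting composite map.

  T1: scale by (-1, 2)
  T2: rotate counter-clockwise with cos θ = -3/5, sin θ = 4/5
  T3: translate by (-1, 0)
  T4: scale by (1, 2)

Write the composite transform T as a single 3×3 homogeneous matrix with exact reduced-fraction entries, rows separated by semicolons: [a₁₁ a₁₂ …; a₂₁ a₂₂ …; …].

T = [3/5 -8/5 -1; -8/5 -12/5 0; 0 0 1]

T1 = [-1 0 0; 0 2 0; 0 0 1]
T2·T1 = [3/5 -8/5 0; -4/5 -6/5 0; 0 0 1]
T3·…·T1 = [3/5 -8/5 -1; -4/5 -6/5 0; 0 0 1]
T4·…·T1 = [3/5 -8/5 -1; -8/5 -12/5 0; 0 0 1]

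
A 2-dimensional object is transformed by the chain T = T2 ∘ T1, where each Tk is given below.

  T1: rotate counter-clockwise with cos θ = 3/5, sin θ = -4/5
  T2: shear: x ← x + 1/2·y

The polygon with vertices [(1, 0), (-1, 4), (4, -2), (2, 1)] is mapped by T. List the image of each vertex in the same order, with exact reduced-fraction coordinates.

T1 rotate counter-clockwise with cos θ = 3/5, sin θ = -4/5: (1, 0) → (3/5, -4/5); (-1, 4) → (13/5, 16/5); (4, -2) → (4/5, -22/5); (2, 1) → (2, -1)
T2 shear: x ← x + 1/2·y: (3/5, -4/5) → (1/5, -4/5); (13/5, 16/5) → (21/5, 16/5); (4/5, -22/5) → (-7/5, -22/5); (2, -1) → (3/2, -1)

image vertices: (1/5, -4/5), (21/5, 16/5), (-7/5, -22/5), (3/2, -1)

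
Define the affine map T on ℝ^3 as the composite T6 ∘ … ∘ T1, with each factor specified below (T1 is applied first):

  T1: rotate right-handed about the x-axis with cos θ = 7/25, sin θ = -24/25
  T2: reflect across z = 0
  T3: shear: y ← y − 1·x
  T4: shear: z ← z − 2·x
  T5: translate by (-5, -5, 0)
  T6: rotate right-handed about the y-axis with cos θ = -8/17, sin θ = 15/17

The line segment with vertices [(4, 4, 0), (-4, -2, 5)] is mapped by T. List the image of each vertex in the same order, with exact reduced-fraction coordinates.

T1 rotate right-handed about the x-axis with cos θ = 7/25, sin θ = -24/25: (4, 4, 0) → (4, 28/25, -96/25); (-4, -2, 5) → (-4, 106/25, 83/25)
T2 reflect across z = 0: (4, 28/25, -96/25) → (4, 28/25, 96/25); (-4, 106/25, 83/25) → (-4, 106/25, -83/25)
T3 shear: y ← y − 1·x: (4, 28/25, 96/25) → (4, -72/25, 96/25); (-4, 106/25, -83/25) → (-4, 206/25, -83/25)
T4 shear: z ← z − 2·x: (4, -72/25, 96/25) → (4, -72/25, -104/25); (-4, 206/25, -83/25) → (-4, 206/25, 117/25)
T5 translate by (-5, -5, 0): (4, -72/25, -104/25) → (-1, -197/25, -104/25); (-4, 206/25, 117/25) → (-9, 81/25, 117/25)
T6 rotate right-handed about the y-axis with cos θ = -8/17, sin θ = 15/17: (-1, -197/25, -104/25) → (-16/5, -197/25, 71/25); (-9, 81/25, 117/25) → (711/85, 81/25, 2439/425)

image vertices: (-16/5, -197/25, 71/25), (711/85, 81/25, 2439/425)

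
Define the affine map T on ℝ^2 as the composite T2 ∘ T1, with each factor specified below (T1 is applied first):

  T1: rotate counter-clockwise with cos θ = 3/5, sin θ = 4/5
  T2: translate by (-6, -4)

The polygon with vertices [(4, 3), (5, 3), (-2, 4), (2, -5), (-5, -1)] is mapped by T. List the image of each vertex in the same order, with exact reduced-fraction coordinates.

image vertices: (-6, 1), (-27/5, 9/5), (-52/5, -16/5), (-4/5, -27/5), (-41/5, -43/5)

T1 rotate counter-clockwise with cos θ = 3/5, sin θ = 4/5: (4, 3) → (0, 5); (5, 3) → (3/5, 29/5); (-2, 4) → (-22/5, 4/5); (2, -5) → (26/5, -7/5); (-5, -1) → (-11/5, -23/5)
T2 translate by (-6, -4): (0, 5) → (-6, 1); (3/5, 29/5) → (-27/5, 9/5); (-22/5, 4/5) → (-52/5, -16/5); (26/5, -7/5) → (-4/5, -27/5); (-11/5, -23/5) → (-41/5, -43/5)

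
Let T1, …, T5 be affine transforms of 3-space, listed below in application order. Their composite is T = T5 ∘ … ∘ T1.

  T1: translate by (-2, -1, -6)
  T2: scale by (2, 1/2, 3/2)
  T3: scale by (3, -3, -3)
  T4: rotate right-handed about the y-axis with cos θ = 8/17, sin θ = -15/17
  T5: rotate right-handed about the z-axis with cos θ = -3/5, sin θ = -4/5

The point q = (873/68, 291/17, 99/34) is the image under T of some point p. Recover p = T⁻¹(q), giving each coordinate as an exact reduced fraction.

p = (3/4, 1, 3/2)

T1 = [1 0 0 -2; 0 1 0 -1; 0 0 1 -6; 0 0 0 1]
T2·T1 = [2 0 0 -4; 0 1/2 0 -1/2; 0 0 3/2 -9; 0 0 0 1]
T3·…·T1 = [6 0 0 -12; 0 -3/2 0 3/2; 0 0 -9/2 27; 0 0 0 1]
T4·…·T1 = [48/17 0 135/34 -501/17; 0 -3/2 0 3/2; 90/17 0 -36/17 36/17; 0 0 0 1]
T5·…·T1 = [-144/85 -6/5 -81/34 321/17; -192/85 9/10 -54/17 771/34; 90/17 0 -36/17 36/17; 0 0 0 1]
det M = 81/2; M⁻¹ = [-4/85 -16/255 5/34 2; -8/15 2/5 0 1; -2/17 -8/51 -16/153 6; 0 0 0 1]
M⁻¹ · (873/68, 291/17, 99/34)ᵀ = (3/4, 1, 3/2)ᵀ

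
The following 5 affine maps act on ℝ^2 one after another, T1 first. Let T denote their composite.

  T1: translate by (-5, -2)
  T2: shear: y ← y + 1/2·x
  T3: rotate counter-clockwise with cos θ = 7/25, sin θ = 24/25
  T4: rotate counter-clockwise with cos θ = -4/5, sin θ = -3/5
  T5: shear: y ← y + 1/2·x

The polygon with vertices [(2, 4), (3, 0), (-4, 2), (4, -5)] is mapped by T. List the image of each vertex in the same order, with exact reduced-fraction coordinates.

image vertices: (-147/250, 269/100), (-439/125, -47/50), (-369/50, 63/20), (-1843/250, -539/100)

T1 translate by (-5, -2): (2, 4) → (-3, 2); (3, 0) → (-2, -2); (-4, 2) → (-9, 0); (4, -5) → (-1, -7)
T2 shear: y ← y + 1/2·x: (-3, 2) → (-3, 1/2); (-2, -2) → (-2, -3); (-9, 0) → (-9, -9/2); (-1, -7) → (-1, -15/2)
T3 rotate counter-clockwise with cos θ = 7/25, sin θ = 24/25: (-3, 1/2) → (-33/25, -137/50); (-2, -3) → (58/25, -69/25); (-9, -9/2) → (9/5, -99/10); (-1, -15/2) → (173/25, -153/50)
T4 rotate counter-clockwise with cos θ = -4/5, sin θ = -3/5: (-33/25, -137/50) → (-147/250, 373/125); (58/25, -69/25) → (-439/125, 102/125); (9/5, -99/10) → (-369/50, 171/25); (173/25, -153/50) → (-1843/250, -213/125)
T5 shear: y ← y + 1/2·x: (-147/250, 373/125) → (-147/250, 269/100); (-439/125, 102/125) → (-439/125, -47/50); (-369/50, 171/25) → (-369/50, 63/20); (-1843/250, -213/125) → (-1843/250, -539/100)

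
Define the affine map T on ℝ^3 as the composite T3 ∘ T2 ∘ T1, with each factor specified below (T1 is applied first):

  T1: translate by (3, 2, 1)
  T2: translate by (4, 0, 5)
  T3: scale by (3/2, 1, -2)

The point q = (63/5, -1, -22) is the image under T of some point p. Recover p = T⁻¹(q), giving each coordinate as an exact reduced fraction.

T1 = [1 0 0 3; 0 1 0 2; 0 0 1 1; 0 0 0 1]
T2·T1 = [1 0 0 7; 0 1 0 2; 0 0 1 6; 0 0 0 1]
T3·…·T1 = [3/2 0 0 21/2; 0 1 0 2; 0 0 -2 -12; 0 0 0 1]
det M = -3; M⁻¹ = [2/3 0 0 -7; 0 1 0 -2; 0 0 -1/2 -6; 0 0 0 1]
M⁻¹ · (63/5, -1, -22)ᵀ = (7/5, -3, 5)ᵀ

p = (7/5, -3, 5)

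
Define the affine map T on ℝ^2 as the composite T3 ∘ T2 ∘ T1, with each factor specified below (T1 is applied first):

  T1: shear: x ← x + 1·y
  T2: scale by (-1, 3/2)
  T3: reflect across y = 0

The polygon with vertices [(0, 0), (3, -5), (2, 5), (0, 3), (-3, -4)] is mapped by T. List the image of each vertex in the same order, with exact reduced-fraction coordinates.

image vertices: (0, 0), (2, 15/2), (-7, -15/2), (-3, -9/2), (7, 6)

T1 shear: x ← x + 1·y: (0, 0) → (0, 0); (3, -5) → (-2, -5); (2, 5) → (7, 5); (0, 3) → (3, 3); (-3, -4) → (-7, -4)
T2 scale by (-1, 3/2): (0, 0) → (0, 0); (-2, -5) → (2, -15/2); (7, 5) → (-7, 15/2); (3, 3) → (-3, 9/2); (-7, -4) → (7, -6)
T3 reflect across y = 0: (0, 0) → (0, 0); (2, -15/2) → (2, 15/2); (-7, 15/2) → (-7, -15/2); (-3, 9/2) → (-3, -9/2); (7, -6) → (7, 6)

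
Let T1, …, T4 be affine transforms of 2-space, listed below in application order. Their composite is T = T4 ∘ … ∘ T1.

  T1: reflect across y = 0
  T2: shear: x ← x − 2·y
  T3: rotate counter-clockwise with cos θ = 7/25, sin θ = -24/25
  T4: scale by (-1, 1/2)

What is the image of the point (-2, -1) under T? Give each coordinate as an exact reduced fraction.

T(p) = (4/25, 103/50)

T1 reflect across y = 0: (-2, -1) → (-2, 1)
T2 shear: x ← x − 2·y: (-2, 1) → (-4, 1)
T3 rotate counter-clockwise with cos θ = 7/25, sin θ = -24/25: (-4, 1) → (-4/25, 103/25)
T4 scale by (-1, 1/2): (-4/25, 103/25) → (4/25, 103/50)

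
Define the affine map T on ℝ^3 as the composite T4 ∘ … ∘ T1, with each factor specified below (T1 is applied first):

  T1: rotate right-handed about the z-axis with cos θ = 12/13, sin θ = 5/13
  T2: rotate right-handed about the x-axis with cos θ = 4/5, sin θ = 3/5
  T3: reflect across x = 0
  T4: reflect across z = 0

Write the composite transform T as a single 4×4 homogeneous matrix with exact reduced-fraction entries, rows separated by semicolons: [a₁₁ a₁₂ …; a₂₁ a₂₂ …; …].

T1 = [12/13 -5/13 0 0; 5/13 12/13 0 0; 0 0 1 0; 0 0 0 1]
T2·T1 = [12/13 -5/13 0 0; 4/13 48/65 -3/5 0; 3/13 36/65 4/5 0; 0 0 0 1]
T3·…·T1 = [-12/13 5/13 0 0; 4/13 48/65 -3/5 0; 3/13 36/65 4/5 0; 0 0 0 1]
T4·…·T1 = [-12/13 5/13 0 0; 4/13 48/65 -3/5 0; -3/13 -36/65 -4/5 0; 0 0 0 1]

T = [-12/13 5/13 0 0; 4/13 48/65 -3/5 0; -3/13 -36/65 -4/5 0; 0 0 0 1]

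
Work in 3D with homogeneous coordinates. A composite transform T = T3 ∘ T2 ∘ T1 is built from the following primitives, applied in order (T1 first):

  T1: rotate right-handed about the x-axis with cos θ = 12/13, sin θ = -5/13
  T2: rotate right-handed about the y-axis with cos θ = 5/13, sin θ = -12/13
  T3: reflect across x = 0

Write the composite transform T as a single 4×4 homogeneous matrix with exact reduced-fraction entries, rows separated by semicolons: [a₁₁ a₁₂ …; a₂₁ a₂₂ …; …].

T1 = [1 0 0 0; 0 12/13 5/13 0; 0 -5/13 12/13 0; 0 0 0 1]
T2·T1 = [5/13 60/169 -144/169 0; 0 12/13 5/13 0; 12/13 -25/169 60/169 0; 0 0 0 1]
T3·…·T1 = [-5/13 -60/169 144/169 0; 0 12/13 5/13 0; 12/13 -25/169 60/169 0; 0 0 0 1]

T = [-5/13 -60/169 144/169 0; 0 12/13 5/13 0; 12/13 -25/169 60/169 0; 0 0 0 1]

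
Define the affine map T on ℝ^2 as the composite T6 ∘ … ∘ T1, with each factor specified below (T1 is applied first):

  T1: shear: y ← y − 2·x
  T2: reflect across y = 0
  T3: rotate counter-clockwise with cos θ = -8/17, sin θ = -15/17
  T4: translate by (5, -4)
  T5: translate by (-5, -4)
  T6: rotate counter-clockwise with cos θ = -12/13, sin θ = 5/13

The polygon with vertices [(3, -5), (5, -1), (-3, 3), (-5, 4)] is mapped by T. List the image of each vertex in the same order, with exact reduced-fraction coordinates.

T1 shear: y ← y − 2·x: (3, -5) → (3, -11); (5, -1) → (5, -11); (-3, 3) → (-3, 9); (-5, 4) → (-5, 14)
T2 reflect across y = 0: (3, -11) → (3, 11); (5, -11) → (5, 11); (-3, 9) → (-3, -9); (-5, 14) → (-5, -14)
T3 rotate counter-clockwise with cos θ = -8/17, sin θ = -15/17: (3, 11) → (141/17, -133/17); (5, 11) → (125/17, -163/17); (-3, -9) → (-111/17, 117/17); (-5, -14) → (-10, 11)
T4 translate by (5, -4): (141/17, -133/17) → (226/17, -201/17); (125/17, -163/17) → (210/17, -231/17); (-111/17, 117/17) → (-26/17, 49/17); (-10, 11) → (-5, 7)
T5 translate by (-5, -4): (226/17, -201/17) → (141/17, -269/17); (210/17, -231/17) → (125/17, -299/17); (-26/17, 49/17) → (-111/17, -19/17); (-5, 7) → (-10, 3)
T6 rotate counter-clockwise with cos θ = -12/13, sin θ = 5/13: (141/17, -269/17) → (-347/221, 3933/221); (125/17, -299/17) → (-5/221, 4213/221); (-111/17, -19/17) → (1427/221, -327/221); (-10, 3) → (105/13, -86/13)

image vertices: (-347/221, 3933/221), (-5/221, 4213/221), (1427/221, -327/221), (105/13, -86/13)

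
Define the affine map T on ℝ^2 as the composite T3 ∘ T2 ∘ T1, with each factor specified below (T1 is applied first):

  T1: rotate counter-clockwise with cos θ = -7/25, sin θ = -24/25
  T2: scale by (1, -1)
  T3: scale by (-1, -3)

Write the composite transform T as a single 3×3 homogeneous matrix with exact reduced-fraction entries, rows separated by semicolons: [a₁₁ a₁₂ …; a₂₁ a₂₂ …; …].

T = [7/25 -24/25 0; -72/25 -21/25 0; 0 0 1]

T1 = [-7/25 24/25 0; -24/25 -7/25 0; 0 0 1]
T2·T1 = [-7/25 24/25 0; 24/25 7/25 0; 0 0 1]
T3·…·T1 = [7/25 -24/25 0; -72/25 -21/25 0; 0 0 1]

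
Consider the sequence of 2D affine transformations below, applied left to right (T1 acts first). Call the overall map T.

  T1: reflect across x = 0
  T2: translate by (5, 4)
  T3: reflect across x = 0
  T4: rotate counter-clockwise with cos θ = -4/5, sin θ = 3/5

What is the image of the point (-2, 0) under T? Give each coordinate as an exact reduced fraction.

T(p) = (16/5, -37/5)

T1 reflect across x = 0: (-2, 0) → (2, 0)
T2 translate by (5, 4): (2, 0) → (7, 4)
T3 reflect across x = 0: (7, 4) → (-7, 4)
T4 rotate counter-clockwise with cos θ = -4/5, sin θ = 3/5: (-7, 4) → (16/5, -37/5)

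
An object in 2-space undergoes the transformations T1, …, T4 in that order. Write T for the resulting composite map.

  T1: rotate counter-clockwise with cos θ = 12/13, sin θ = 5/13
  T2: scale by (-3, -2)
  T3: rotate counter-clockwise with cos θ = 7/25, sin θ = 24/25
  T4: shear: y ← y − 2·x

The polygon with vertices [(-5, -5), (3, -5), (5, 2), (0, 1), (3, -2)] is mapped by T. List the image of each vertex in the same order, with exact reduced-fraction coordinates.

image vertices: (-669/65, 32), (-3441/325, 48/5), (1302/325, -106/5), (681/325, -18/5), (-1398/325, -6/5)

T1 rotate counter-clockwise with cos θ = 12/13, sin θ = 5/13: (-5, -5) → (-35/13, -85/13); (3, -5) → (61/13, -45/13); (5, 2) → (50/13, 49/13); (0, 1) → (-5/13, 12/13); (3, -2) → (46/13, -9/13)
T2 scale by (-3, -2): (-35/13, -85/13) → (105/13, 170/13); (61/13, -45/13) → (-183/13, 90/13); (50/13, 49/13) → (-150/13, -98/13); (-5/13, 12/13) → (15/13, -24/13); (46/13, -9/13) → (-138/13, 18/13)
T3 rotate counter-clockwise with cos θ = 7/25, sin θ = 24/25: (105/13, 170/13) → (-669/65, 742/65); (-183/13, 90/13) → (-3441/325, -3762/325); (-150/13, -98/13) → (1302/325, -4286/325); (15/13, -24/13) → (681/325, 192/325); (-138/13, 18/13) → (-1398/325, -3186/325)
T4 shear: y ← y − 2·x: (-669/65, 742/65) → (-669/65, 32); (-3441/325, -3762/325) → (-3441/325, 48/5); (1302/325, -4286/325) → (1302/325, -106/5); (681/325, 192/325) → (681/325, -18/5); (-1398/325, -3186/325) → (-1398/325, -6/5)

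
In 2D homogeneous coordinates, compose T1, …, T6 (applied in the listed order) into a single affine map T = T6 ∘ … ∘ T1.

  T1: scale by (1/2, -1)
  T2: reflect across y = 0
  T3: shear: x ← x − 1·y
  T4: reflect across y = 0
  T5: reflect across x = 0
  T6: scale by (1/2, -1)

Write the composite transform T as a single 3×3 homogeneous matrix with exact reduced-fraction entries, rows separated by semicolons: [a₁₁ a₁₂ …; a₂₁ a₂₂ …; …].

T1 = [1/2 0 0; 0 -1 0; 0 0 1]
T2·T1 = [1/2 0 0; 0 1 0; 0 0 1]
T3·…·T1 = [1/2 -1 0; 0 1 0; 0 0 1]
T4·…·T1 = [1/2 -1 0; 0 -1 0; 0 0 1]
T5·…·T1 = [-1/2 1 0; 0 -1 0; 0 0 1]
T6·…·T1 = [-1/4 1/2 0; 0 1 0; 0 0 1]

T = [-1/4 1/2 0; 0 1 0; 0 0 1]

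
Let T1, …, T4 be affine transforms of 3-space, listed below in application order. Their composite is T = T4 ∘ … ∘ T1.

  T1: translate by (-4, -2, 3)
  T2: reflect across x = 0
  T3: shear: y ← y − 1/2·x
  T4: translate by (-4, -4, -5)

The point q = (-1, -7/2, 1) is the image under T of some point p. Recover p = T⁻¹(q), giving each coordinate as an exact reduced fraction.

p = (1, 4, 3)

T1 = [1 0 0 -4; 0 1 0 -2; 0 0 1 3; 0 0 0 1]
T2·T1 = [-1 0 0 4; 0 1 0 -2; 0 0 1 3; 0 0 0 1]
T3·…·T1 = [-1 0 0 4; 1/2 1 0 -4; 0 0 1 3; 0 0 0 1]
T4·…·T1 = [-1 0 0 0; 1/2 1 0 -8; 0 0 1 -2; 0 0 0 1]
det M = -1; M⁻¹ = [-1 0 0 0; 1/2 1 0 8; 0 0 1 2; 0 0 0 1]
M⁻¹ · (-1, -7/2, 1)ᵀ = (1, 4, 3)ᵀ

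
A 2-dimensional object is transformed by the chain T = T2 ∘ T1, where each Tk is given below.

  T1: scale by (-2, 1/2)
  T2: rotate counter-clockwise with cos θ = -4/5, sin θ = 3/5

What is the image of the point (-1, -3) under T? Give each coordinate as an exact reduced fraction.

T(p) = (-7/10, 12/5)

T1 scale by (-2, 1/2): (-1, -3) → (2, -3/2)
T2 rotate counter-clockwise with cos θ = -4/5, sin θ = 3/5: (2, -3/2) → (-7/10, 12/5)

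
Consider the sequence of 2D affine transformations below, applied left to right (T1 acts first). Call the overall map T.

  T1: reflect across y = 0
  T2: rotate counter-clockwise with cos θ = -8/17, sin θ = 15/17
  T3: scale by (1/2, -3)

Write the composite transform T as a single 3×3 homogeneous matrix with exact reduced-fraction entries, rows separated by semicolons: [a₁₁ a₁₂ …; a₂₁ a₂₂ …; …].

T = [-4/17 15/34 0; -45/17 -24/17 0; 0 0 1]

T1 = [1 0 0; 0 -1 0; 0 0 1]
T2·T1 = [-8/17 15/17 0; 15/17 8/17 0; 0 0 1]
T3·…·T1 = [-4/17 15/34 0; -45/17 -24/17 0; 0 0 1]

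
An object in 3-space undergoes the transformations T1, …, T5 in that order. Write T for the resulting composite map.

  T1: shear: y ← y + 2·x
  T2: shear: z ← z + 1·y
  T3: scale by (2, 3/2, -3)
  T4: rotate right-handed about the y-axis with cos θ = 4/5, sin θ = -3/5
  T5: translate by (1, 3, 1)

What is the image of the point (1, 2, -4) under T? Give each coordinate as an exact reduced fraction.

T(p) = (13/5, 9, 11/5)

T1 shear: y ← y + 2·x: (1, 2, -4) → (1, 4, -4)
T2 shear: z ← z + 1·y: (1, 4, -4) → (1, 4, 0)
T3 scale by (2, 3/2, -3): (1, 4, 0) → (2, 6, 0)
T4 rotate right-handed about the y-axis with cos θ = 4/5, sin θ = -3/5: (2, 6, 0) → (8/5, 6, 6/5)
T5 translate by (1, 3, 1): (8/5, 6, 6/5) → (13/5, 9, 11/5)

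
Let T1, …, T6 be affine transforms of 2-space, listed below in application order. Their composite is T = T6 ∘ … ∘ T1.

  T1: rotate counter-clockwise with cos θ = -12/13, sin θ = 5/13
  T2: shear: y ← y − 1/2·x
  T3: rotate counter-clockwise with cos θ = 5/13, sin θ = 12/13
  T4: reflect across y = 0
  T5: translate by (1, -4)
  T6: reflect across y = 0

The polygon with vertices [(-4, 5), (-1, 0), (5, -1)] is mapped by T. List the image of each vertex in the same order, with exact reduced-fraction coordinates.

image vertices: (1382/169, 989/338), (361/169, 765/169), (-880/169, 677/338)

T1 rotate counter-clockwise with cos θ = -12/13, sin θ = 5/13: (-4, 5) → (23/13, -80/13); (-1, 0) → (12/13, -5/13); (5, -1) → (-55/13, 37/13)
T2 shear: y ← y − 1/2·x: (23/13, -80/13) → (23/13, -183/26); (12/13, -5/13) → (12/13, -11/13); (-55/13, 37/13) → (-55/13, 129/26)
T3 rotate counter-clockwise with cos θ = 5/13, sin θ = 12/13: (23/13, -183/26) → (1213/169, -363/338); (12/13, -11/13) → (192/169, 89/169); (-55/13, 129/26) → (-1049/169, -675/338)
T4 reflect across y = 0: (1213/169, -363/338) → (1213/169, 363/338); (192/169, 89/169) → (192/169, -89/169); (-1049/169, -675/338) → (-1049/169, 675/338)
T5 translate by (1, -4): (1213/169, 363/338) → (1382/169, -989/338); (192/169, -89/169) → (361/169, -765/169); (-1049/169, 675/338) → (-880/169, -677/338)
T6 reflect across y = 0: (1382/169, -989/338) → (1382/169, 989/338); (361/169, -765/169) → (361/169, 765/169); (-880/169, -677/338) → (-880/169, 677/338)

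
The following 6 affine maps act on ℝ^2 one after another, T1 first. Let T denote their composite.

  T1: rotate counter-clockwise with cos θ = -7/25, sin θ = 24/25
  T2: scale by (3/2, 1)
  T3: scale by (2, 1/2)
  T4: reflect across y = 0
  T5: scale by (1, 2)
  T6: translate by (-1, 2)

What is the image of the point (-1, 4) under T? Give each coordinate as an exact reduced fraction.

T(p) = (-292/25, 102/25)

T1 rotate counter-clockwise with cos θ = -7/25, sin θ = 24/25: (-1, 4) → (-89/25, -52/25)
T2 scale by (3/2, 1): (-89/25, -52/25) → (-267/50, -52/25)
T3 scale by (2, 1/2): (-267/50, -52/25) → (-267/25, -26/25)
T4 reflect across y = 0: (-267/25, -26/25) → (-267/25, 26/25)
T5 scale by (1, 2): (-267/25, 26/25) → (-267/25, 52/25)
T6 translate by (-1, 2): (-267/25, 52/25) → (-292/25, 102/25)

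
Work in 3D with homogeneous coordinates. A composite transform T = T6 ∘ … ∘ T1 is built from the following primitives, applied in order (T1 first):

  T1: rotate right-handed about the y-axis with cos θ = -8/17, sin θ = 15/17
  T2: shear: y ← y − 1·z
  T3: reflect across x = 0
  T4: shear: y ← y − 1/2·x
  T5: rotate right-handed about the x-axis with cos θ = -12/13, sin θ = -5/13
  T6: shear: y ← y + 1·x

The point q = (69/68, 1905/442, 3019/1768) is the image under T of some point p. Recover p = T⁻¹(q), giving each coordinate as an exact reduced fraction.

T1 = [-8/17 0 15/17 0; 0 1 0 0; -15/17 0 -8/17 0; 0 0 0 1]
T2·T1 = [-8/17 0 15/17 0; 15/17 1 8/17 0; -15/17 0 -8/17 0; 0 0 0 1]
T3·…·T1 = [8/17 0 -15/17 0; 15/17 1 8/17 0; -15/17 0 -8/17 0; 0 0 0 1]
T4·…·T1 = [8/17 0 -15/17 0; 11/17 1 31/34 0; -15/17 0 -8/17 0; 0 0 0 1]
T5·…·T1 = [8/17 0 -15/17 0; -207/221 -12/13 -226/221 0; 125/221 -5/13 37/442 0; 0 0 0 1]
T6·…·T1 = [8/17 0 -15/17 0; -103/221 -12/13 -421/221 0; 125/221 -5/13 37/442 0; 0 0 0 1]
det M = -1; M⁻¹ = [179/221 -75/221 180/221 0; 27/26 -7/13 -17/13 0; -155/221 -40/221 96/221 0; 0 0 0 1]
M⁻¹ · (69/68, 1905/442, 3019/1768)ᵀ = (3/4, -7/2, -3/4)ᵀ

p = (3/4, -7/2, -3/4)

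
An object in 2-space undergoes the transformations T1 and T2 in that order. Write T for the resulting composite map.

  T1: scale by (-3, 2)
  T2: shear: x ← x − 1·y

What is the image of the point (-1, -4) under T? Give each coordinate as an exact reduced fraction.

T1 scale by (-3, 2): (-1, -4) → (3, -8)
T2 shear: x ← x − 1·y: (3, -8) → (11, -8)

T(p) = (11, -8)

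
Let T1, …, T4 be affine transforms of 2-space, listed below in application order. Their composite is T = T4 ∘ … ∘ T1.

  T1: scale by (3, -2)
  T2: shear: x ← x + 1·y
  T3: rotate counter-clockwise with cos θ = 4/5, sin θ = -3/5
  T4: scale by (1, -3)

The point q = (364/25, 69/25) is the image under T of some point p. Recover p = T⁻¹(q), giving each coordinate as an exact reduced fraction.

T1 = [3 0 0; 0 -2 0; 0 0 1]
T2·T1 = [3 -2 0; 0 -2 0; 0 0 1]
T3·…·T1 = [12/5 -14/5 0; -9/5 -2/5 0; 0 0 1]
T4·…·T1 = [12/5 -14/5 0; 27/5 6/5 0; 0 0 1]
det M = 18; M⁻¹ = [1/15 7/45 0; -3/10 2/15 0; 0 0 1]
M⁻¹ · (364/25, 69/25)ᵀ = (7/5, -4)ᵀ

p = (7/5, -4)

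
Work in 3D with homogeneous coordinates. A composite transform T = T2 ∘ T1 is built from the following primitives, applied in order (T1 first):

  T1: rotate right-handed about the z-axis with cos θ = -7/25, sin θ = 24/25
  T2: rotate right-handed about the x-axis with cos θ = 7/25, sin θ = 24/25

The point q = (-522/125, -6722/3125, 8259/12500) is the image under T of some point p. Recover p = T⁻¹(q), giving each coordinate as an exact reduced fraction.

p = (6/5, 4, 9/4)

T1 = [-7/25 -24/25 0 0; 24/25 -7/25 0 0; 0 0 1 0; 0 0 0 1]
T2·T1 = [-7/25 -24/25 0 0; 168/625 -49/625 -24/25 0; 576/625 -168/625 7/25 0; 0 0 0 1]
det M = 1; M⁻¹ = [-7/25 168/625 576/625 0; -24/25 -49/625 -168/625 0; 0 -24/25 7/25 0; 0 0 0 1]
M⁻¹ · (-522/125, -6722/3125, 8259/12500)ᵀ = (6/5, 4, 9/4)ᵀ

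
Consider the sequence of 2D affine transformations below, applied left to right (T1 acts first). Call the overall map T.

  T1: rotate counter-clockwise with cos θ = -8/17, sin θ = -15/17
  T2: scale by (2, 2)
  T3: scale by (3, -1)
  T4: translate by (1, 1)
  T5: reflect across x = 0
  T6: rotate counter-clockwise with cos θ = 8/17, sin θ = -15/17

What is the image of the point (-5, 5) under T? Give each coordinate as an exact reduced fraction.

T(p) = (-6451/289, 10181/289)

T1 rotate counter-clockwise with cos θ = -8/17, sin θ = -15/17: (-5, 5) → (115/17, 35/17)
T2 scale by (2, 2): (115/17, 35/17) → (230/17, 70/17)
T3 scale by (3, -1): (230/17, 70/17) → (690/17, -70/17)
T4 translate by (1, 1): (690/17, -70/17) → (707/17, -53/17)
T5 reflect across x = 0: (707/17, -53/17) → (-707/17, -53/17)
T6 rotate counter-clockwise with cos θ = 8/17, sin θ = -15/17: (-707/17, -53/17) → (-6451/289, 10181/289)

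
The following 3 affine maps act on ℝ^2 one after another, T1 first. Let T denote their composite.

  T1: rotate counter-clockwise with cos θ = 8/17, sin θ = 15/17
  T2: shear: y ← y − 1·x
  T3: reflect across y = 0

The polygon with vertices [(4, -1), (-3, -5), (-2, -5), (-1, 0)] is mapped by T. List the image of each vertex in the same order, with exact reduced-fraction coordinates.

T1 rotate counter-clockwise with cos θ = 8/17, sin θ = 15/17: (4, -1) → (47/17, 52/17); (-3, -5) → (3, -5); (-2, -5) → (59/17, -70/17); (-1, 0) → (-8/17, -15/17)
T2 shear: y ← y − 1·x: (47/17, 52/17) → (47/17, 5/17); (3, -5) → (3, -8); (59/17, -70/17) → (59/17, -129/17); (-8/17, -15/17) → (-8/17, -7/17)
T3 reflect across y = 0: (47/17, 5/17) → (47/17, -5/17); (3, -8) → (3, 8); (59/17, -129/17) → (59/17, 129/17); (-8/17, -7/17) → (-8/17, 7/17)

image vertices: (47/17, -5/17), (3, 8), (59/17, 129/17), (-8/17, 7/17)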